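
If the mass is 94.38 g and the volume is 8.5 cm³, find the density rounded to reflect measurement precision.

11 g/cm³

density = 94.38 g ÷ 8.5 cm³ = 11.1035294118… g/cm³.
94.38 has 4 significant figures; 8.5 has 2.
Division/multiplication keeps the fewest: 2 significant figures.
Rounded: 11 g/cm³.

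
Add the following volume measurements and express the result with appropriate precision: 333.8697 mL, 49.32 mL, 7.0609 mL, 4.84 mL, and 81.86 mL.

476.95 mL

333.8697 mL + 49.32 mL + 7.0609 mL + 4.84 mL + 81.86 mL = 476.9506 mL.
Addition/subtraction keeps the fewest decimal places: 333.8697 → 4 decimal places, 49.32 → 2 decimal places, 7.0609 → 4 decimal places, 4.84 → 2 decimal places, 81.86 → 2 decimal places; limit is 2.
Rounded to 2 decimal places: 476.95 mL.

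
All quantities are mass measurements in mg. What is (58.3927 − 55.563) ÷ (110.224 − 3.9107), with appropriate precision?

0.02662

58.3927 − 55.563 = 2.8297, limited to 3 d.p. → 4 s.f.; 110.224 − 3.9107 = 106.3133, limited to 3 d.p. → 6 s.f.
Carrying full precision, 2.8297 ÷ 106.3133 = 0.0266166133494…; keep min(4, 6) = 4 s.f.
Rounded to 4 significant figures: 0.02662.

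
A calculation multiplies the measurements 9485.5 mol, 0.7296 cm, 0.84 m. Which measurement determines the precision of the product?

0.84 m

9485.5 mol → 5 s.f.; 0.7296 cm → 4 s.f.; 0.84 m → 2 s.f.
The fewest is 2 significant figures, from 0.84 m.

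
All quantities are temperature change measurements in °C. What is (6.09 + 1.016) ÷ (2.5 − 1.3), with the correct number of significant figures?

5.9

6.09 + 1.016 = 7.106, limited to 2 d.p. → 3 s.f.; 2.5 − 1.3 = 1.2, limited to 1 d.p. → 2 s.f.
Carrying full precision, 7.106 ÷ 1.2 = 5.92166666667…; keep min(3, 2) = 2 s.f.
Rounded to 2 significant figures: 5.9.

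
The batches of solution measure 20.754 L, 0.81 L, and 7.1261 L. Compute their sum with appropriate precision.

20.754 L + 0.81 L + 7.1261 L = 28.6901 L.
Addition/subtraction keeps the fewest decimal places: 20.754 → 3 decimal places, 0.81 → 2 decimal places, 7.1261 → 4 decimal places; limit is 2.
Rounded to 2 decimal places: 28.69 L.

28.69 L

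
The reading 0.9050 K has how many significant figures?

0.9050: leading zeros are not significant; trailing zeros after a decimal point are significant; zeros between nonzero digits are significant.

4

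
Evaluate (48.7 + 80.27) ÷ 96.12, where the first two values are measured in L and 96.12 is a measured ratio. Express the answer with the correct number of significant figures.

48.7 L + 80.27 L = 128.97 L; the sum is limited to 1 decimal place (4 s.f.).
Carrying full precision, 128.97 ÷ 96.12 = 1.34176029963… L; 96.12 has 4 s.f., so the result keeps min(4, 4) = 4 s.f.
Rounded to 4 significant figures: 1.342 L.

1.342 L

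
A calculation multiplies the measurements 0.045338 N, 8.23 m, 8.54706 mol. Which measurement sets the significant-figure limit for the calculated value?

0.045338 N → 5 s.f.; 8.23 m → 3 s.f.; 8.54706 mol → 6 s.f.
The fewest is 3 significant figures, from 8.23 m.

8.23 m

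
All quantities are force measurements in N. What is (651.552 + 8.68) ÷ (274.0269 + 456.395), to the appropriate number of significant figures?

651.552 + 8.68 = 660.232, limited to 2 d.p. → 5 s.f.; 274.0269 + 456.395 = 730.4219, limited to 3 d.p. → 6 s.f.
Carrying full precision, 660.232 ÷ 730.4219 = 0.903904989705…; keep min(5, 6) = 5 s.f.
Rounded to 5 significant figures: 0.90390.

0.90390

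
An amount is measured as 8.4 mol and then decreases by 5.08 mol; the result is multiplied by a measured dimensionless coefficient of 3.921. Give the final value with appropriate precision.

8.4 mol − 5.08 mol = 3.32 mol; the difference is limited to 1 decimal place (2 s.f.).
Carrying full precision, 3.32 × 3.921 = 13.01772 mol; 3.921 has 4 s.f., so the result keeps min(2, 4) = 2 s.f.
Rounded to 2 significant figures: 13 mol.

13 mol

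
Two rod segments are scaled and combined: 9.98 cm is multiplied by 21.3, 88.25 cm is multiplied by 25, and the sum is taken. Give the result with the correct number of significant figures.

2.4 × 10³ cm

9.98 × 21.3 = 212.574 → 213 cm (3 s.f., last digit at the 10^0 place).
88.25 × 25 = 2206.25 → 2.2 × 10³ cm (2 s.f., last digit at the 10^2 place).
Sum: 2418.824 cm; keep the coarser place, 10^2.
Result: 2.4 × 10³ cm.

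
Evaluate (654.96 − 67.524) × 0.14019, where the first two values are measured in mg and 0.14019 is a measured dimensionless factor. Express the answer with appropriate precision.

82.353 mg

654.96 mg − 67.524 mg = 587.436 mg; the difference is limited to 2 decimal places (5 s.f.).
Carrying full precision, 587.436 × 0.14019 = 82.35265284 mg; 0.14019 has 5 s.f., so the result keeps min(5, 5) = 5 s.f.
Rounded to 5 significant figures: 82.353 mg.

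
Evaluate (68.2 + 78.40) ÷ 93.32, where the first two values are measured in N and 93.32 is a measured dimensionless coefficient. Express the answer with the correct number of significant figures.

1.571 N

68.2 N + 78.40 N = 146.60 N; the sum is limited to 1 decimal place (4 s.f.).
Carrying full precision, 146.60 ÷ 93.32 = 1.57093870553… N; 93.32 has 4 s.f., so the result keeps min(4, 4) = 4 s.f.
Rounded to 4 significant figures: 1.571 N.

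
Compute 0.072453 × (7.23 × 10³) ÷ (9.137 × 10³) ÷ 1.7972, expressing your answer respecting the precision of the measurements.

0.072453 × (7.23 × 10³) ÷ (9.137 × 10³) ÷ 1.7972 = 0.031900290289…
Multiplication/division keeps the fewest significant figures: 0.072453 → 5 s.f., 7.23 × 10³ → 3 s.f., 9.137 × 10³ → 4 s.f., 1.7972 → 5 s.f.; limit is 3.
Rounded to 3 significant figures: 0.0319.

0.0319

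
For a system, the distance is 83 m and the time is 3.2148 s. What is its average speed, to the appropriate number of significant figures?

26 m/s

average speed = 83 m ÷ 3.2148 s = 25.8180913276… m/s.
83 has 2 significant figures; 3.2148 has 5.
Division/multiplication keeps the fewest: 2 significant figures.
Rounded: 26 m/s.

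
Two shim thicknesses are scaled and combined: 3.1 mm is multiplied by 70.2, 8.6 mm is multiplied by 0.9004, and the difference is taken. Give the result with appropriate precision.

3.1 × 70.2 = 217.62 → 2.2 × 10^2 mm (2 s.f., last digit at the 10^1 place).
8.6 × 0.9004 = 7.74344 → 7.7 mm (2 s.f., last digit at the 10^-1 place).
Difference: 209.87656 mm; keep the coarser place, 10^1.
Result: 2.1 × 10^2 mm.

2.1 × 10^2 mm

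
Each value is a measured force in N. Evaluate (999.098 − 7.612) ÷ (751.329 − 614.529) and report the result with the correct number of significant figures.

999.098 − 7.612 = 991.486, limited to 3 d.p. → 6 s.f.; 751.329 − 614.529 = 136.800, limited to 3 d.p. → 6 s.f.
Carrying full precision, 991.486 ÷ 136.800 = 7.24770467836…; keep min(6, 6) = 6 s.f.
Rounded to 6 significant figures: 7.24770.

7.24770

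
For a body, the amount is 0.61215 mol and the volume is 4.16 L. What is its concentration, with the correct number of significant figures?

0.147 mol/L

concentration = 0.61215 mol ÷ 4.16 L = 0.147151442308… mol/L.
0.61215 has 5 significant figures; 4.16 has 3.
Division/multiplication keeps the fewest: 3 significant figures.
Rounded: 0.147 mol/L.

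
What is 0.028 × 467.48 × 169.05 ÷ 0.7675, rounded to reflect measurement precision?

0.028 × 467.48 × 169.05 ÷ 0.7675 = 2883.08772899…
Multiplication/division keeps the fewest significant figures: 0.028 → 2 s.f., 467.48 → 5 s.f., 169.05 → 5 s.f., 0.7675 → 4 s.f.; limit is 2.
Rounded to 2 significant figures: 2.9 × 10³.

2.9 × 10³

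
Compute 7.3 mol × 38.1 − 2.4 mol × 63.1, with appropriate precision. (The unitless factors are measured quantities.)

1.3 × 10² mol

7.3 × 38.1 = 278.13 → 2.8 × 10² mol (2 s.f., last digit at the 10^1 place).
2.4 × 63.1 = 151.44 → 1.5 × 10² mol (2 s.f., last digit at the 10^1 place).
Difference: 126.69 mol; keep the coarser place, 10^1.
Result: 1.3 × 10² mol.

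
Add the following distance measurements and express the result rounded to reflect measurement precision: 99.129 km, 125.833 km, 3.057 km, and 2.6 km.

99.129 km + 125.833 km + 3.057 km + 2.6 km = 230.619 km.
Addition/subtraction keeps the fewest decimal places: 99.129 → 3 decimal places, 125.833 → 3 decimal places, 3.057 → 3 decimal places, 2.6 → 1 decimal place; limit is 1.
Rounded to 1 decimal place: 230.6 km.

230.6 km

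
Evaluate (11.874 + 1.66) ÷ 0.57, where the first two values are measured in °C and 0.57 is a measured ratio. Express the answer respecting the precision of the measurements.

11.874 °C + 1.66 °C = 13.534 °C; the sum is limited to 2 decimal places (4 s.f.).
Carrying full precision, 13.534 ÷ 0.57 = 23.7438596491… °C; 0.57 has 2 s.f., so the result keeps min(4, 2) = 2 s.f.
Rounded to 2 significant figures: 24 °C.

24 °C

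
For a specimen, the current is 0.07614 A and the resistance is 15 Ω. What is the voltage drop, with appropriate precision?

1.1 V

voltage drop = 0.07614 A × 15 Ω = 1.1421 V.
0.07614 has 4 significant figures; 15 has 2.
Division/multiplication keeps the fewest: 2 significant figures.
Rounded: 1.1 V.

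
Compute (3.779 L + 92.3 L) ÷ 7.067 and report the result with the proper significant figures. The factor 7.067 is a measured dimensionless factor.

3.779 L + 92.3 L = 96.079 L; the sum is limited to 1 decimal place (3 s.f.).
Carrying full precision, 96.079 ÷ 7.067 = 13.5954436112… L; 7.067 has 4 s.f., so the result keeps min(3, 4) = 3 s.f.
Rounded to 3 significant figures: 13.6 L.

13.6 L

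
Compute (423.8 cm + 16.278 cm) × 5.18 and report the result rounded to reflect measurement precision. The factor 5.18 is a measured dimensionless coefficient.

423.8 cm + 16.278 cm = 440.078 cm; the sum is limited to 1 decimal place (4 s.f.).
Carrying full precision, 440.078 × 5.18 = 2279.60404 cm; 5.18 has 3 s.f., so the result keeps min(4, 3) = 3 s.f.
Rounded to 3 significant figures: 2.28 × 10^3 cm.

2.28 × 10^3 cm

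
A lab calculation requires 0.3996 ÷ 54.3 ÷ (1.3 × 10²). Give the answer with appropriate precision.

0.3996 ÷ 54.3 ÷ (1.3 × 10²) = 0.0000566085847854…
Multiplication/division keeps the fewest significant figures: 0.3996 → 4 s.f., 54.3 → 3 s.f., 1.3 × 10² → 2 s.f.; limit is 2.
Rounded to 2 significant figures: 5.7 × 10⁻⁵.

5.7 × 10⁻⁵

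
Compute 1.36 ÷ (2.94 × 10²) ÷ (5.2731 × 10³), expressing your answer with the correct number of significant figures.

8.77 × 10⁻⁷

1.36 ÷ (2.94 × 10²) ÷ (5.2731 × 10³) = 8.77254431006 × 10^-7…
Multiplication/division keeps the fewest significant figures: 1.36 → 3 s.f., 2.94 × 10² → 3 s.f., 5.2731 × 10³ → 5 s.f.; limit is 3.
Rounded to 3 significant figures: 8.77 × 10⁻⁷.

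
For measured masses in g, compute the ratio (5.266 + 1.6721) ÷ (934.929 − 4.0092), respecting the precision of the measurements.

7.453 × 10^-3

5.266 + 1.6721 = 6.9381, limited to 3 d.p. → 4 s.f.; 934.929 − 4.0092 = 930.9198, limited to 3 d.p. → 6 s.f.
Carrying full precision, 6.9381 ÷ 930.9198 = 0.00745295137132…; keep min(4, 6) = 4 s.f.
Rounded to 4 significant figures: 7.453 × 10^-3.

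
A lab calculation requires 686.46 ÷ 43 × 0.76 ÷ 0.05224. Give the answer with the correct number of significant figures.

686.46 ÷ 43 × 0.76 ÷ 0.05224 = 232.250792407…
Multiplication/division keeps the fewest significant figures: 686.46 → 5 s.f., 43 → 2 s.f., 0.76 → 2 s.f., 0.05224 → 4 s.f.; limit is 2.
Rounded to 2 significant figures: 2.3 × 10².

2.3 × 10²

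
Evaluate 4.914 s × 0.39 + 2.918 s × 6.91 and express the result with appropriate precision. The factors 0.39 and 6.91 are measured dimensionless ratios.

22.1 s

4.914 × 0.39 = 1.91646 → 1.9 s (2 s.f., last digit at the 10^-1 place).
2.918 × 6.91 = 20.16338 → 20.2 s (3 s.f., last digit at the 10^-1 place).
Sum: 22.07984 s; keep the coarser place, 10^-1.
Result: 22.1 s.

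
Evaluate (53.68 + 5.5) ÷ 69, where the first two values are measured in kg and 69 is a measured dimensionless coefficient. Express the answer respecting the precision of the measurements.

0.86 kg

53.68 kg + 5.5 kg = 59.18 kg; the sum is limited to 1 decimal place (3 s.f.).
Carrying full precision, 59.18 ÷ 69 = 0.85768115942… kg; 69 has 2 s.f., so the result keeps min(3, 2) = 2 s.f.
Rounded to 2 significant figures: 0.86 kg.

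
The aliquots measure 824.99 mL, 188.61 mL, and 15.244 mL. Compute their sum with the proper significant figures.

1.02884 × 10^3 mL

824.99 mL + 188.61 mL + 15.244 mL = 1028.844 mL.
Addition/subtraction keeps the fewest decimal places: 824.99 → 2 decimal places, 188.61 → 2 decimal places, 15.244 → 3 decimal places; limit is 2.
Rounded to 2 decimal places: 1.02884 × 10^3 mL.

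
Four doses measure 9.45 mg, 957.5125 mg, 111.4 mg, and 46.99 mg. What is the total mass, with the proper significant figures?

1125.4 mg

9.45 mg + 957.5125 mg + 111.4 mg + 46.99 mg = 1125.3525 mg.
Addition/subtraction keeps the fewest decimal places: 9.45 → 2 decimal places, 957.5125 → 4 decimal places, 111.4 → 1 decimal place, 46.99 → 2 decimal places; limit is 1.
Rounded to 1 decimal place: 1125.4 mg.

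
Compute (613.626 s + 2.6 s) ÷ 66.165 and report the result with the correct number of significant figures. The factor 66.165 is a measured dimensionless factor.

613.626 s + 2.6 s = 616.226 s; the sum is limited to 1 decimal place (4 s.f.).
Carrying full precision, 616.226 ÷ 66.165 = 9.31347389103… s; 66.165 has 5 s.f., so the result keeps min(4, 5) = 4 s.f.
Rounded to 4 significant figures: 9.313 s.

9.313 s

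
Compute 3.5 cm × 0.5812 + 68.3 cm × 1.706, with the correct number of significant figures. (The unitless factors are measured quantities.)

119 cm

3.5 × 0.5812 = 2.0342 → 2.0 cm (2 s.f., last digit at the 10^-1 place).
68.3 × 1.706 = 116.5198 → 117 cm (3 s.f., last digit at the 10^0 place).
Sum: 118.554 cm; keep the coarser place, 10^0.
Result: 119 cm.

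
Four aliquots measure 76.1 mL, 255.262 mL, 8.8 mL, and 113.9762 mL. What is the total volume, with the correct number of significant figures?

76.1 mL + 255.262 mL + 8.8 mL + 113.9762 mL = 454.1382 mL.
Addition/subtraction keeps the fewest decimal places: 76.1 → 1 decimal place, 255.262 → 3 decimal places, 8.8 → 1 decimal place, 113.9762 → 4 decimal places; limit is 1.
Rounded to 1 decimal place: 454.1 mL.

454.1 mL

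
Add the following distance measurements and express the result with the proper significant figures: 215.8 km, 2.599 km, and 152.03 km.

215.8 km + 2.599 km + 152.03 km = 370.429 km.
Addition/subtraction keeps the fewest decimal places: 215.8 → 1 decimal place, 2.599 → 3 decimal places, 152.03 → 2 decimal places; limit is 1.
Rounded to 1 decimal place: 370.4 km.

370.4 km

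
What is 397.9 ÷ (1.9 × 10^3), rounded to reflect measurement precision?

397.9 ÷ (1.9 × 10^3) = 0.209421052632…
Multiplication/division keeps the fewest significant figures: 397.9 → 4 s.f., 1.9 × 10^3 → 2 s.f.; limit is 2.
Rounded to 2 significant figures: 0.21.

0.21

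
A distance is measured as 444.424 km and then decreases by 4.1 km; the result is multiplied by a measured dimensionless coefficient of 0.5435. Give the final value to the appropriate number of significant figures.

444.424 km − 4.1 km = 440.324 km; the difference is limited to 1 decimal place (4 s.f.).
Carrying full precision, 440.324 × 0.5435 = 239.316094 km; 0.5435 has 4 s.f., so the result keeps min(4, 4) = 4 s.f.
Rounded to 4 significant figures: 239.3 km.

239.3 km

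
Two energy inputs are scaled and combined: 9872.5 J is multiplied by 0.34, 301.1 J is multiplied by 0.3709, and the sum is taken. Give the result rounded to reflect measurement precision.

9872.5 × 0.34 = 3356.65 → 3.4 × 10^3 J (2 s.f., last digit at the 10^2 place).
301.1 × 0.3709 = 111.67799 → 1.117 × 10^2 J (4 s.f., last digit at the 10^-1 place).
Sum: 3468.32799 J; keep the coarser place, 10^2.
Result: 3.5 × 10^3 J.

3.5 × 10^3 J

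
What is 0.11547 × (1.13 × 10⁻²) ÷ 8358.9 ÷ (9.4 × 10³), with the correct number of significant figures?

0.11547 × (1.13 × 10⁻²) ÷ 8358.9 ÷ (9.4 × 10³) = 1.66062138381 × 10^-11…
Multiplication/division keeps the fewest significant figures: 0.11547 → 5 s.f., 1.13 × 10⁻² → 3 s.f., 8358.9 → 5 s.f., 9.4 × 10³ → 2 s.f.; limit is 2.
Rounded to 2 significant figures: 1.7 × 10⁻¹¹.

1.7 × 10⁻¹¹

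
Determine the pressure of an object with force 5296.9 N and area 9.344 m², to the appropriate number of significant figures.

566.9 Pa

pressure = 5296.9 N ÷ 9.344 m² = 566.877140411… Pa.
5296.9 has 5 significant figures; 9.344 has 4.
Division/multiplication keeps the fewest: 4 significant figures.
Rounded: 566.9 Pa.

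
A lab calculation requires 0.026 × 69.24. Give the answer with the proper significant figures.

1.8

0.026 × 69.24 = 1.80024
Multiplication/division keeps the fewest significant figures: 0.026 → 2 s.f., 69.24 → 4 s.f.; limit is 2.
Rounded to 2 significant figures: 1.8.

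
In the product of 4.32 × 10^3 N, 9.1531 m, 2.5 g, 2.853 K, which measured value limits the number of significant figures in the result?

2.5 g

4.32 × 10^3 N → 3 s.f.; 9.1531 m → 5 s.f.; 2.5 g → 2 s.f.; 2.853 K → 4 s.f.
The fewest is 2 significant figures, from 2.5 g.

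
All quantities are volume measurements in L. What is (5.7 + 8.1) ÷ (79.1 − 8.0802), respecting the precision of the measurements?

5.7 + 8.1 = 13.8, limited to 1 d.p. → 3 s.f.; 79.1 − 8.0802 = 71.0198, limited to 1 d.p. → 3 s.f.
Carrying full precision, 13.8 ÷ 71.0198 = 0.194312008764…; keep min(3, 3) = 3 s.f.
Rounded to 3 significant figures: 0.194.

0.194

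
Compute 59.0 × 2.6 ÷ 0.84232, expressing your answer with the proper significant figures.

1.8 × 10^2

59.0 × 2.6 ÷ 0.84232 = 182.116060405…
Multiplication/division keeps the fewest significant figures: 59.0 → 3 s.f., 2.6 → 2 s.f., 0.84232 → 5 s.f.; limit is 2.
Rounded to 2 significant figures: 1.8 × 10^2.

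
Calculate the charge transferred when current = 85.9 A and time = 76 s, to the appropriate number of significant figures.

6.5 × 10^3 C

charge transferred = 85.9 A × 76 s = 6528.4 C.
85.9 has 3 significant figures; 76 has 2.
Division/multiplication keeps the fewest: 2 significant figures.
Rounded: 6.5 × 10^3 C.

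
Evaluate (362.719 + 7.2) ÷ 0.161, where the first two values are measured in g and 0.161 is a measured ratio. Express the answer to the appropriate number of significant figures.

362.719 g + 7.2 g = 369.919 g; the sum is limited to 1 decimal place (4 s.f.).
Carrying full precision, 369.919 ÷ 0.161 = 2297.63354037… g; 0.161 has 3 s.f., so the result keeps min(4, 3) = 3 s.f.
Rounded to 3 significant figures: 2.30 × 10³ g.

2.30 × 10³ g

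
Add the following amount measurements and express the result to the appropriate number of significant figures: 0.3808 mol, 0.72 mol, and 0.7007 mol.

1.80 mol

0.3808 mol + 0.72 mol + 0.7007 mol = 1.8015 mol.
Addition/subtraction keeps the fewest decimal places: 0.3808 → 4 decimal places, 0.72 → 2 decimal places, 0.7007 → 4 decimal places; limit is 2.
Rounded to 2 decimal places: 1.80 mol.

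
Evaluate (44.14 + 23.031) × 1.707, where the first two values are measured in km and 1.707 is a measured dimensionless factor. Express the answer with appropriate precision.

114.7 km

44.14 km + 23.031 km = 67.171 km; the sum is limited to 2 decimal places (4 s.f.).
Carrying full precision, 67.171 × 1.707 = 114.660897 km; 1.707 has 4 s.f., so the result keeps min(4, 4) = 4 s.f.
Rounded to 4 significant figures: 114.7 km.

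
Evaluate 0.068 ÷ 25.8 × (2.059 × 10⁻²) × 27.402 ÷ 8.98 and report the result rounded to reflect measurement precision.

1.7 × 10⁻⁴

0.068 ÷ 25.8 × (2.059 × 10⁻²) × 27.402 ÷ 8.98 = 0.000165596624022…
Multiplication/division keeps the fewest significant figures: 0.068 → 2 s.f., 25.8 → 3 s.f., 2.059 × 10⁻² → 4 s.f., 27.402 → 5 s.f., 8.98 → 3 s.f.; limit is 2.
Rounded to 2 significant figures: 1.7 × 10⁻⁴.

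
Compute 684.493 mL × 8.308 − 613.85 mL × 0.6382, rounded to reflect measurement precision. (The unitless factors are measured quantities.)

5.295 × 10³ mL

684.493 × 8.308 = 5686.767844 → 5687 mL (4 s.f., last digit at the 10^0 place).
613.85 × 0.6382 = 391.75907 → 391.8 mL (4 s.f., last digit at the 10^-1 place).
Difference: 5295.008774 mL; keep the coarser place, 10^0.
Result: 5.295 × 10³ mL.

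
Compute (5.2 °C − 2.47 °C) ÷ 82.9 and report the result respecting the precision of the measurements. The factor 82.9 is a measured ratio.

0.033 °C

5.2 °C − 2.47 °C = 2.73 °C; the difference is limited to 1 decimal place (2 s.f.).
Carrying full precision, 2.73 ÷ 82.9 = 0.0329312424608… °C; 82.9 has 3 s.f., so the result keeps min(2, 3) = 2 s.f.
Rounded to 2 significant figures: 0.033 °C.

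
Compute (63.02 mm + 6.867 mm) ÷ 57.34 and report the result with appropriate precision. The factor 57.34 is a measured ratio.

63.02 mm + 6.867 mm = 69.887 mm; the sum is limited to 2 decimal places (4 s.f.).
Carrying full precision, 69.887 ÷ 57.34 = 1.21881757935… mm; 57.34 has 4 s.f., so the result keeps min(4, 4) = 4 s.f.
Rounded to 4 significant figures: 1.219 mm.

1.219 mm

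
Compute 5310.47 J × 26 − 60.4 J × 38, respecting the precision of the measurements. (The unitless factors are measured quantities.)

5310.47 × 26 = 138072.22 → 1.4 × 10⁵ J (2 s.f., last digit at the 10^4 place).
60.4 × 38 = 2295.2 → 2.3 × 10³ J (2 s.f., last digit at the 10^2 place).
Difference: 135777.02 J; keep the coarser place, 10^4.
Result: 1.4 × 10⁵ J.

1.4 × 10⁵ J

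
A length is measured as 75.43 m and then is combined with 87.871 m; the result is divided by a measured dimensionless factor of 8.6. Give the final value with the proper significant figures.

75.43 m + 87.871 m = 163.301 m; the sum is limited to 2 decimal places (5 s.f.).
Carrying full precision, 163.301 ÷ 8.6 = 18.9884883721… m; 8.6 has 2 s.f., so the result keeps min(5, 2) = 2 s.f.
Rounded to 2 significant figures: 19 m.

19 m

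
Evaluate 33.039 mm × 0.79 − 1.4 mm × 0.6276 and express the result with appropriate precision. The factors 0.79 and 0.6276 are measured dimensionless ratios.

33.039 × 0.79 = 26.10081 → 26 mm (2 s.f., last digit at the 10^0 place).
1.4 × 0.6276 = 0.87864 → 0.88 mm (2 s.f., last digit at the 10^-2 place).
Difference: 25.22217 mm; keep the coarser place, 10^0.
Result: 25 mm.

25 mm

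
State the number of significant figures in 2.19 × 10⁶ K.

3

2.19 × 10⁶: in scientific notation every digit of the coefficient is significant.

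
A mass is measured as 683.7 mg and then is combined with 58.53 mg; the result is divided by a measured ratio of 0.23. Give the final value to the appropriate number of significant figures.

683.7 mg + 58.53 mg = 742.23 mg; the sum is limited to 1 decimal place (4 s.f.).
Carrying full precision, 742.23 ÷ 0.23 = 3227.08695652… mg; 0.23 has 2 s.f., so the result keeps min(4, 2) = 2 s.f.
Rounded to 2 significant figures: 3.2 × 10³ mg.

3.2 × 10³ mg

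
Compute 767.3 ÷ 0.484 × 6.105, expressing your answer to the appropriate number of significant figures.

767.3 ÷ 0.484 × 6.105 = 9678.44318182…
Multiplication/division keeps the fewest significant figures: 767.3 → 4 s.f., 0.484 → 3 s.f., 6.105 → 4 s.f.; limit is 3.
Rounded to 3 significant figures: 9.68 × 10³.

9.68 × 10³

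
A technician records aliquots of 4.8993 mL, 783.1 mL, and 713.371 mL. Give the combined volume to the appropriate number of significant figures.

4.8993 mL + 783.1 mL + 713.371 mL = 1501.3703 mL.
Addition/subtraction keeps the fewest decimal places: 4.8993 → 4 decimal places, 783.1 → 1 decimal place, 713.371 → 3 decimal places; limit is 1.
Rounded to 1 decimal place: 1.5014 × 10^3 mL.

1.5014 × 10^3 mL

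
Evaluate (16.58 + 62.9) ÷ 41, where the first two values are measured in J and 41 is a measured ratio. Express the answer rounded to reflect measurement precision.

1.9 J

16.58 J + 62.9 J = 79.48 J; the sum is limited to 1 decimal place (3 s.f.).
Carrying full precision, 79.48 ÷ 41 = 1.93853658537… J; 41 has 2 s.f., so the result keeps min(3, 2) = 2 s.f.
Rounded to 2 significant figures: 1.9 J.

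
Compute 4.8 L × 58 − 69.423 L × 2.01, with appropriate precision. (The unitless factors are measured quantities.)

1.4 × 10² L

4.8 × 58 = 278.4 → 2.8 × 10² L (2 s.f., last digit at the 10^1 place).
69.423 × 2.01 = 139.54023 → 1.40 × 10² L (3 s.f., last digit at the 10^0 place).
Difference: 138.85977 L; keep the coarser place, 10^1.
Result: 1.4 × 10² L.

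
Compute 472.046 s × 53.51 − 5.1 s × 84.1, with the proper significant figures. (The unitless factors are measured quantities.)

472.046 × 53.51 = 25259.18146 → 2.526 × 10⁴ s (4 s.f., last digit at the 10^1 place).
5.1 × 84.1 = 428.91 → 4.3 × 10² s (2 s.f., last digit at the 10^1 place).
Difference: 24830.27146 s; keep the coarser place, 10^1.
Result: 2.483 × 10⁴ s.

2.483 × 10⁴ s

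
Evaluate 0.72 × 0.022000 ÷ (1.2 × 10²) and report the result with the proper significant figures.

1.3 × 10⁻⁴

0.72 × 0.022000 ÷ (1.2 × 10²) = 0.000132
Multiplication/division keeps the fewest significant figures: 0.72 → 2 s.f., 0.022000 → 5 s.f., 1.2 × 10² → 2 s.f.; limit is 2.
Rounded to 2 significant figures: 1.3 × 10⁻⁴.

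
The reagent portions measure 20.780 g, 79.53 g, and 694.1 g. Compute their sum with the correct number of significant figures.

20.780 g + 79.53 g + 694.1 g = 794.410 g.
Addition/subtraction keeps the fewest decimal places: 20.780 → 3 decimal places, 79.53 → 2 decimal places, 694.1 → 1 decimal place; limit is 1.
Rounded to 1 decimal place: 794.4 g.

794.4 g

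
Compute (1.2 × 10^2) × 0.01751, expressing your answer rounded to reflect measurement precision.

2.1

(1.2 × 10^2) × 0.01751 = 2.1012
Multiplication/division keeps the fewest significant figures: 1.2 × 10^2 → 2 s.f., 0.01751 → 4 s.f.; limit is 2.
Rounded to 2 significant figures: 2.1.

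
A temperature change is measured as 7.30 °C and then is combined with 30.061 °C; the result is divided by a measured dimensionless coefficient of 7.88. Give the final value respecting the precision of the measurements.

7.30 °C + 30.061 °C = 37.361 °C; the sum is limited to 2 decimal places (4 s.f.).
Carrying full precision, 37.361 ÷ 7.88 = 4.74124365482… °C; 7.88 has 3 s.f., so the result keeps min(4, 3) = 3 s.f.
Rounded to 3 significant figures: 4.74 °C.

4.74 °C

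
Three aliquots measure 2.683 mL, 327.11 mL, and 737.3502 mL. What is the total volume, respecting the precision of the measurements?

1067.14 mL

2.683 mL + 327.11 mL + 737.3502 mL = 1067.1432 mL.
Addition/subtraction keeps the fewest decimal places: 2.683 → 3 decimal places, 327.11 → 2 decimal places, 737.3502 → 4 decimal places; limit is 2.
Rounded to 2 decimal places: 1067.14 mL.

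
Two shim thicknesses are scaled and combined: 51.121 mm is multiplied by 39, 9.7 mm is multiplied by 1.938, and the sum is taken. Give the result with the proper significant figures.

51.121 × 39 = 1993.719 → 2.0 × 10^3 mm (2 s.f., last digit at the 10^2 place).
9.7 × 1.938 = 18.7986 → 19 mm (2 s.f., last digit at the 10^0 place).
Sum: 2012.5176 mm; keep the coarser place, 10^2.
Result: 2.0 × 10^3 mm.

2.0 × 10^3 mm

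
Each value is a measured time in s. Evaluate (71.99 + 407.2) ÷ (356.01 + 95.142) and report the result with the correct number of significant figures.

71.99 + 407.2 = 479.19, limited to 1 d.p. → 4 s.f.; 356.01 + 95.142 = 451.152, limited to 2 d.p. → 5 s.f.
Carrying full precision, 479.19 ÷ 451.152 = 1.06214756889…; keep min(4, 5) = 4 s.f.
Rounded to 4 significant figures: 1.062.

1.062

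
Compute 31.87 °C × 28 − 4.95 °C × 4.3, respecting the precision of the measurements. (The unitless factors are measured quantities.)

8.7 × 10² °C

31.87 × 28 = 892.36 → 8.9 × 10² °C (2 s.f., last digit at the 10^1 place).
4.95 × 4.3 = 21.285 → 21 °C (2 s.f., last digit at the 10^0 place).
Difference: 871.075 °C; keep the coarser place, 10^1.
Result: 8.7 × 10² °C.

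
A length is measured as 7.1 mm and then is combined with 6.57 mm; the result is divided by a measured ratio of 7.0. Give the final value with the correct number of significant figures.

2.0 mm

7.1 mm + 6.57 mm = 13.67 mm; the sum is limited to 1 decimal place (3 s.f.).
Carrying full precision, 13.67 ÷ 7.0 = 1.95285714286… mm; 7.0 has 2 s.f., so the result keeps min(3, 2) = 2 s.f.
Rounded to 2 significant figures: 2.0 mm.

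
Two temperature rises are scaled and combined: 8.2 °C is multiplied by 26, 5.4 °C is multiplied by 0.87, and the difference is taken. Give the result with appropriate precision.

8.2 × 26 = 213.2 → 2.1 × 10² °C (2 s.f., last digit at the 10^1 place).
5.4 × 0.87 = 4.698 → 4.7 °C (2 s.f., last digit at the 10^-1 place).
Difference: 208.502 °C; keep the coarser place, 10^1.
Result: 2.1 × 10² °C.

2.1 × 10² °C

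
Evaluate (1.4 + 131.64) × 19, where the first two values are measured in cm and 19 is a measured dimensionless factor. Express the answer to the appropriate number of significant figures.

1.4 cm + 131.64 cm = 133.04 cm; the sum is limited to 1 decimal place (4 s.f.).
Carrying full precision, 133.04 × 19 = 2527.76 cm; 19 has 2 s.f., so the result keeps min(4, 2) = 2 s.f.
Rounded to 2 significant figures: 2.5 × 10³ cm.

2.5 × 10³ cm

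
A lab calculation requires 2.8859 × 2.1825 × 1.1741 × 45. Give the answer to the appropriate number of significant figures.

3.3 × 10²

2.8859 × 2.1825 × 1.1741 × 45 = 332.776869848…
Multiplication/division keeps the fewest significant figures: 2.8859 → 5 s.f., 2.1825 → 5 s.f., 1.1741 → 5 s.f., 45 → 2 s.f.; limit is 2.
Rounded to 2 significant figures: 3.3 × 10².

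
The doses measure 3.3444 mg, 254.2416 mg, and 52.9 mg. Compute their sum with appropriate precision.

310.5 mg

3.3444 mg + 254.2416 mg + 52.9 mg = 310.4860 mg.
Addition/subtraction keeps the fewest decimal places: 3.3444 → 4 decimal places, 254.2416 → 4 decimal places, 52.9 → 1 decimal place; limit is 1.
Rounded to 1 decimal place: 310.5 mg.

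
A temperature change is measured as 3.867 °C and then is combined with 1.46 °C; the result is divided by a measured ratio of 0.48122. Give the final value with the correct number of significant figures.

3.867 °C + 1.46 °C = 5.327 °C; the sum is limited to 2 decimal places (3 s.f.).
Carrying full precision, 5.327 ÷ 0.48122 = 11.0697809734… °C; 0.48122 has 5 s.f., so the result keeps min(3, 5) = 3 s.f.
Rounded to 3 significant figures: 11.1 °C.

11.1 °C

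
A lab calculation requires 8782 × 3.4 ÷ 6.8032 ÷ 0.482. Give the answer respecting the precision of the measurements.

9.1 × 10^3

8782 × 3.4 ÷ 6.8032 ÷ 0.482 = 9105.67348341…
Multiplication/division keeps the fewest significant figures: 8782 → 4 s.f., 3.4 → 2 s.f., 6.8032 → 5 s.f., 0.482 → 3 s.f.; limit is 2.
Rounded to 2 significant figures: 9.1 × 10^3.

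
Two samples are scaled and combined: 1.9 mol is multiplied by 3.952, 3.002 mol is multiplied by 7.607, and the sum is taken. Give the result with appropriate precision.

30.3 mol

1.9 × 3.952 = 7.5088 → 7.5 mol (2 s.f., last digit at the 10^-1 place).
3.002 × 7.607 = 22.836214 → 22.84 mol (4 s.f., last digit at the 10^-2 place).
Sum: 30.345014 mol; keep the coarser place, 10^-1.
Result: 30.3 mol.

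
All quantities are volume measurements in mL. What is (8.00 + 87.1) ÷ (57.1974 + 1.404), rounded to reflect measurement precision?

8.00 + 87.1 = 95.10, limited to 1 d.p. → 3 s.f.; 57.1974 + 1.404 = 58.6014, limited to 3 d.p. → 5 s.f.
Carrying full precision, 95.10 ÷ 58.6014 = 1.62282812356…; keep min(3, 5) = 3 s.f.
Rounded to 3 significant figures: 1.62.

1.62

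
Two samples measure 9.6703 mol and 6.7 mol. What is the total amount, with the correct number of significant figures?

9.6703 mol + 6.7 mol = 16.3703 mol.
Addition/subtraction keeps the fewest decimal places: 9.6703 → 4 decimal places, 6.7 → 1 decimal place; limit is 1.
Rounded to 1 decimal place: 16.4 mol.

16.4 mol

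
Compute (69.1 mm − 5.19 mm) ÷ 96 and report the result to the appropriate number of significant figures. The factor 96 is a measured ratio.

6.7 × 10⁻¹ mm

69.1 mm − 5.19 mm = 63.91 mm; the difference is limited to 1 decimal place (3 s.f.).
Carrying full precision, 63.91 ÷ 96 = 0.665729166667… mm; 96 has 2 s.f., so the result keeps min(3, 2) = 2 s.f.
Rounded to 2 significant figures: 6.7 × 10⁻¹ mm.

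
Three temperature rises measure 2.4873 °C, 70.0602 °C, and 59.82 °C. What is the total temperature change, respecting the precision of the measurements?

2.4873 °C + 70.0602 °C + 59.82 °C = 132.3675 °C.
Addition/subtraction keeps the fewest decimal places: 2.4873 → 4 decimal places, 70.0602 → 4 decimal places, 59.82 → 2 decimal places; limit is 2.
Rounded to 2 decimal places: 132.37 °C.

132.37 °C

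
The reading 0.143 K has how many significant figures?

3

0.143: leading zeros are not significant.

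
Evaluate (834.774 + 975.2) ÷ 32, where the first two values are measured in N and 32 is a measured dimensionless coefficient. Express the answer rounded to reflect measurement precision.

834.774 N + 975.2 N = 1809.974 N; the sum is limited to 1 decimal place (5 s.f.).
Carrying full precision, 1809.974 ÷ 32 = 56.5616875 N; 32 has 2 s.f., so the result keeps min(5, 2) = 2 s.f.
Rounded to 2 significant figures: 57 N.

57 N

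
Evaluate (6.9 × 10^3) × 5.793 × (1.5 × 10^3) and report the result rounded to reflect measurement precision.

(6.9 × 10^3) × 5.793 × (1.5 × 10^3) = 59957550
Multiplication/division keeps the fewest significant figures: 6.9 × 10^3 → 2 s.f., 5.793 → 4 s.f., 1.5 × 10^3 → 2 s.f.; limit is 2.
Rounded to 2 significant figures: 6.0 × 10^7.

6.0 × 10^7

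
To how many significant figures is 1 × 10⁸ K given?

1 × 10⁸: in scientific notation every digit of the coefficient is significant.

1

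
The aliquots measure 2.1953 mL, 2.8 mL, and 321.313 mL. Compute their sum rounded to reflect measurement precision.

326.3 mL

2.1953 mL + 2.8 mL + 321.313 mL = 326.3083 mL.
Addition/subtraction keeps the fewest decimal places: 2.1953 → 4 decimal places, 2.8 → 1 decimal place, 321.313 → 3 decimal places; limit is 1.
Rounded to 1 decimal place: 326.3 mL.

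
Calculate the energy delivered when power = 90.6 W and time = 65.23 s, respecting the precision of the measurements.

5.91 × 10³ J

energy delivered = 90.6 W × 65.23 s = 5909.838 J.
90.6 has 3 significant figures; 65.23 has 4.
Division/multiplication keeps the fewest: 3 significant figures.
Rounded: 5.91 × 10³ J.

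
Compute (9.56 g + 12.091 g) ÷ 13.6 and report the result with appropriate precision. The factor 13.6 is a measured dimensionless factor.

1.59 g

9.56 g + 12.091 g = 21.651 g; the sum is limited to 2 decimal places (4 s.f.).
Carrying full precision, 21.651 ÷ 13.6 = 1.59198529412… g; 13.6 has 3 s.f., so the result keeps min(4, 3) = 3 s.f.
Rounded to 3 significant figures: 1.59 g.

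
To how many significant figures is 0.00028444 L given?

0.00028444: leading zeros are not significant.

5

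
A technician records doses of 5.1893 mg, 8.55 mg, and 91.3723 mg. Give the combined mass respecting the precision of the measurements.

105.11 mg

5.1893 mg + 8.55 mg + 91.3723 mg = 105.1116 mg.
Addition/subtraction keeps the fewest decimal places: 5.1893 → 4 decimal places, 8.55 → 2 decimal places, 91.3723 → 4 decimal places; limit is 2.
Rounded to 2 decimal places: 105.11 mg.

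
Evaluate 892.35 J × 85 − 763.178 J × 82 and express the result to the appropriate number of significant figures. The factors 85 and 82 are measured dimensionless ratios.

1.3 × 10⁴ J

892.35 × 85 = 75849.75 → 7.6 × 10⁴ J (2 s.f., last digit at the 10^3 place).
763.178 × 82 = 62580.596 → 6.3 × 10⁴ J (2 s.f., last digit at the 10^3 place).
Difference: 13269.154 J; keep the coarser place, 10^3.
Result: 1.3 × 10⁴ J.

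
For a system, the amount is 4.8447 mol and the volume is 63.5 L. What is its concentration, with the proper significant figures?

concentration = 4.8447 mol ÷ 63.5 L = 0.076294488189… mol/L.
4.8447 has 5 significant figures; 63.5 has 3.
Division/multiplication keeps the fewest: 3 significant figures.
Rounded: 0.0763 mol/L.

0.0763 mol/L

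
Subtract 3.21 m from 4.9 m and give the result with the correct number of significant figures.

4.9 m − 3.21 m = 1.69 m.
Addition/subtraction keeps the fewest decimal places: 4.9 → 1 decimal place, 3.21 → 2 decimal places; limit is 1.
Rounded to 1 decimal place: 1.7 m.

1.7 m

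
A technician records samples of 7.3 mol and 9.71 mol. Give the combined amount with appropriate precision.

17.0 mol

7.3 mol + 9.71 mol = 17.01 mol.
Addition/subtraction keeps the fewest decimal places: 7.3 → 1 decimal place, 9.71 → 2 decimal places; limit is 1.
Rounded to 1 decimal place: 17.0 mol.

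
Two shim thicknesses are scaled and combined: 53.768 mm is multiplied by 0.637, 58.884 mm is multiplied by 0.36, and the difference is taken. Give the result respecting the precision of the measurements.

13 mm

53.768 × 0.637 = 34.250216 → 34.3 mm (3 s.f., last digit at the 10^-1 place).
58.884 × 0.36 = 21.19824 → 21 mm (2 s.f., last digit at the 10^0 place).
Difference: 13.051976 mm; keep the coarser place, 10^0.
Result: 13 mm.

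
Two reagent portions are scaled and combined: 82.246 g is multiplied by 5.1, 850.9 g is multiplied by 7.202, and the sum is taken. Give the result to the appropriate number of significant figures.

82.246 × 5.1 = 419.4546 → 4.2 × 10^2 g (2 s.f., last digit at the 10^1 place).
850.9 × 7.202 = 6128.1818 → 6128 g (4 s.f., last digit at the 10^0 place).
Sum: 6547.6364 g; keep the coarser place, 10^1.
Result: 6.55 × 10^3 g.

6.55 × 10^3 g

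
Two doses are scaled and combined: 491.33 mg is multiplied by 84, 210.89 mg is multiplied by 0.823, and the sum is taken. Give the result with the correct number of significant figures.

491.33 × 84 = 41271.72 → 4.1 × 10⁴ mg (2 s.f., last digit at the 10^3 place).
210.89 × 0.823 = 173.56247 → 174 mg (3 s.f., last digit at the 10^0 place).
Sum: 41445.28247 mg; keep the coarser place, 10^3.
Result: 4.1 × 10⁴ mg.

4.1 × 10⁴ mg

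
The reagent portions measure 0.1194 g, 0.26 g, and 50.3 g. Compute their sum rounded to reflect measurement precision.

0.1194 g + 0.26 g + 50.3 g = 50.6794 g.
Addition/subtraction keeps the fewest decimal places: 0.1194 → 4 decimal places, 0.26 → 2 decimal places, 50.3 → 1 decimal place; limit is 1.
Rounded to 1 decimal place: 50.7 g.

50.7 g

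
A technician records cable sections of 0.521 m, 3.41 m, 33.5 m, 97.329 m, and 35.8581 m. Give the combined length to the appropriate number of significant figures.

170.6 m

0.521 m + 3.41 m + 33.5 m + 97.329 m + 35.8581 m = 170.6181 m.
Addition/subtraction keeps the fewest decimal places: 0.521 → 3 decimal places, 3.41 → 2 decimal places, 33.5 → 1 decimal place, 97.329 → 3 decimal places, 35.8581 → 4 decimal places; limit is 1.
Rounded to 1 decimal place: 170.6 m.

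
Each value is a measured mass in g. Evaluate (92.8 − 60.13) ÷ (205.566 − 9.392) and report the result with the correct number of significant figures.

0.167

92.8 − 60.13 = 32.67, limited to 1 d.p. → 3 s.f.; 205.566 − 9.392 = 196.174, limited to 3 d.p. → 6 s.f.
Carrying full precision, 32.67 ÷ 196.174 = 0.166535830436…; keep min(3, 6) = 3 s.f.
Rounded to 3 significant figures: 0.167.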